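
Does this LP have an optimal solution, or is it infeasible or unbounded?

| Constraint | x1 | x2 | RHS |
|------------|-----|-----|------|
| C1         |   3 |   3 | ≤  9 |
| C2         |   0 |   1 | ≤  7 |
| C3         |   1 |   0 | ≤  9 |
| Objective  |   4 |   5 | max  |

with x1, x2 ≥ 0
The point (0, 3) satisfies every constraint, so the LP is feasible; the constraints give x1 ≤ 9 and x2 ≤ 7, which with x1, x2 ≥ 0 keep the feasible region inside a bounded box. A feasible, bounded LP attains a finite optimum at a vertex.

Evaluating z = 4x1 + 5x2 at each vertex:
  (0, 0): z = 0
  (3, 0): z = 12
  (0, 3): z = 15

Feasible with finite optimum z* = 15 at (0, 3).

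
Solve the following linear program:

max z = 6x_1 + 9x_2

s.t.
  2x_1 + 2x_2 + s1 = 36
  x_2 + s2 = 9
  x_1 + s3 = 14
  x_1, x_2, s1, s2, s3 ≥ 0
Each vertex is the intersection of two constraint boundaries that also satisfies all remaining constraints:
  x_1 = 0 and x_2 = 0 → (0, 0)
  x_1 = 14 and x_2 = 0 → (14, 0)
  2x_1 + 2x_2 = 36 and x_1 = 14 → (14, 4)
  2x_1 + 2x_2 = 36 and x_2 = 9 → (9, 9)
  x_2 = 9 and x_1 = 0 → (0, 9)

Evaluating z = 6x_1 + 9x_2 at each vertex:
  (0, 0): z = 0
  (14, 0): z = 84
  (14, 4): z = 120
  (9, 9): z = 135
  (0, 9): z = 81

The maximum is at (9, 9) with z = 135.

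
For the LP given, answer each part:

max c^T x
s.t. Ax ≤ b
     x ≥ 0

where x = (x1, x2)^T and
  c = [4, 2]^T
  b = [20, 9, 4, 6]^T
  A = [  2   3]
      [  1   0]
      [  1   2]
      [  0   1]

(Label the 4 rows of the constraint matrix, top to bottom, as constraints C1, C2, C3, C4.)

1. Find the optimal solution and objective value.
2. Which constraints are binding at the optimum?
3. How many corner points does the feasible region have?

1. x1 = 4, x2 = 0, z = 16
2. C3, x2 ≥ 0
3. 3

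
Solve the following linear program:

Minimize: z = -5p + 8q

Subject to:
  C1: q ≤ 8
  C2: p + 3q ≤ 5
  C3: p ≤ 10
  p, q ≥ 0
p = 5, q = 0, z = -25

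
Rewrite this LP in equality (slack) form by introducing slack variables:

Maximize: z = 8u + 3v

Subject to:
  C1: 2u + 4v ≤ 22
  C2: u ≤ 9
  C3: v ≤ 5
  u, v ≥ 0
max z = 8u + 3v

s.t.
  2u + 4v + s1 = 22
  u + s2 = 9
  v + s3 = 5
  u, v, s1, s2, s3 ≥ 0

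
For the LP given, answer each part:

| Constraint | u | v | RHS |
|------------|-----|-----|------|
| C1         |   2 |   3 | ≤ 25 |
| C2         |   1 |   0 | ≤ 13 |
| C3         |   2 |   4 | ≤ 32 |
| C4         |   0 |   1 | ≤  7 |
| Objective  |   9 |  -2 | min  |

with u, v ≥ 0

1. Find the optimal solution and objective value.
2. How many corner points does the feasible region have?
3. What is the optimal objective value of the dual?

1. u = 0, v = 7, z = -14
2. 4
3. -14 (by strong duality, equal to the primal optimum)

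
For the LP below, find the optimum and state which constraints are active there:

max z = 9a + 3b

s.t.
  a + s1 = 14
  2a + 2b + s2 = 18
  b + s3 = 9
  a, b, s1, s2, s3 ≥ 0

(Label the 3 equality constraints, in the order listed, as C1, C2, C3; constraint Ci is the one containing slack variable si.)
Optimal: a = 9, b = 0
Binding: C2, b ≥ 0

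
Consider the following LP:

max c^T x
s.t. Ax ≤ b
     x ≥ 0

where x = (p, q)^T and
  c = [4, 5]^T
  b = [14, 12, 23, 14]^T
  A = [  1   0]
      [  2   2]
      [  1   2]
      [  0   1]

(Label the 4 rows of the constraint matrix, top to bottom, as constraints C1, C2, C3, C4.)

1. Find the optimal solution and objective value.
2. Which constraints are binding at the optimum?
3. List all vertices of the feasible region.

1. p = 0, q = 6, z = 30
2. C2, p ≥ 0
3. (0, 0), (6, 0), (0, 6)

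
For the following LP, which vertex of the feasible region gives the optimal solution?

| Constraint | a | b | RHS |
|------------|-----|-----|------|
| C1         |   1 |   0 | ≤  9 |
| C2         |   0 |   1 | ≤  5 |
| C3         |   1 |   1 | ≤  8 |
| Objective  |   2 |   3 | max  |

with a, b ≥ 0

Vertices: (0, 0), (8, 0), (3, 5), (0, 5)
(3, 5) with z = 21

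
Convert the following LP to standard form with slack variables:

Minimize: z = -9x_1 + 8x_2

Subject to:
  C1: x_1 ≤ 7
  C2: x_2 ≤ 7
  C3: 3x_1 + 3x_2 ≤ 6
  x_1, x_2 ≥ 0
min z = -9x_1 + 8x_2

s.t.
  x_1 + s1 = 7
  x_2 + s2 = 7
  3x_1 + 3x_2 + s3 = 6
  x_1, x_2, s1, s2, s3 ≥ 0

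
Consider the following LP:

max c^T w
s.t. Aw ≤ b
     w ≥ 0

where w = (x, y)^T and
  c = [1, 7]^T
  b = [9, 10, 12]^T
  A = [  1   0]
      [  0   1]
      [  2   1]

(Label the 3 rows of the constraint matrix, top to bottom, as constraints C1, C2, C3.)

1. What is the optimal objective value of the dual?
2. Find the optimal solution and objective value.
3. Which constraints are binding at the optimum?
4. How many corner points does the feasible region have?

1. 71 (by strong duality, equal to the primal optimum)
2. x = 1, y = 10, z = 71
3. C2, C3
4. 4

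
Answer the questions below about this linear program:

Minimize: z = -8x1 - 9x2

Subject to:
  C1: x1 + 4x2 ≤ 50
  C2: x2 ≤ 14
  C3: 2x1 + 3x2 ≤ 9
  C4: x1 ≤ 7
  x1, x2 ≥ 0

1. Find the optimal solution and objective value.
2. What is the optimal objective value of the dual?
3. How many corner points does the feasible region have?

1. x1 = 4.5, x2 = 0, z = -36
2. -36 (by strong duality, equal to the primal optimum)
3. 3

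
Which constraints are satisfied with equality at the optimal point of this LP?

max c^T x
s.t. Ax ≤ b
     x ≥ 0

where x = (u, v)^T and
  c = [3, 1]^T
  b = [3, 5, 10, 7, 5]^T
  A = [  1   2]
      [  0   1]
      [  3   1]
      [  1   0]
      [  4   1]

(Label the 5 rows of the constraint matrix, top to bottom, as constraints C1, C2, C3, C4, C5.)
Optimal: u = 1, v = 1
Slack at optimum:
  C1: slack = 0 (binding)
  C2: slack = 4
  C3: slack = 6
  C4: slack = 6
  C5: slack = 0 (binding)
  u ≥ 0: u = 1
  v ≥ 0: v = 1
Binding constraints: C1, C5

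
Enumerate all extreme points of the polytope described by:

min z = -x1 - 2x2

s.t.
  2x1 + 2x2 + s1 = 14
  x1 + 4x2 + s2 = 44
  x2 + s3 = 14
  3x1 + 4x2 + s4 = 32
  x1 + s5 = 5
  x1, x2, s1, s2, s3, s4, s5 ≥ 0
Each vertex is the intersection of two constraint boundaries that also satisfies all remaining constraints:
  x1 = 0 and x2 = 0 → (0, 0)
  x1 = 5 and x2 = 0 → (5, 0)
  2x1 + 2x2 = 14 and x1 = 5 → (5, 2)
  2x1 + 2x2 = 14 and x1 = 0 → (0, 7)

Vertices: (0, 0), (5, 0), (5, 2), (0, 7)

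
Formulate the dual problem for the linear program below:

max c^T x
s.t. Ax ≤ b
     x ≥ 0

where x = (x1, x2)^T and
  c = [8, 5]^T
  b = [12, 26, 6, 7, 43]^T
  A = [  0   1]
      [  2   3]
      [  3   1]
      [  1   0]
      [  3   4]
Minimize: z = 12y1 + 26y2 + 6y3 + 7y4 + 43y5

Subject to:
  C1: -2y2 - 3y3 - y4 - 3y5 ≤ -8
  C2: -y1 - 3y2 - y3 - 4y5 ≤ -5
  y1, y2, y3, y4, y5 ≥ 0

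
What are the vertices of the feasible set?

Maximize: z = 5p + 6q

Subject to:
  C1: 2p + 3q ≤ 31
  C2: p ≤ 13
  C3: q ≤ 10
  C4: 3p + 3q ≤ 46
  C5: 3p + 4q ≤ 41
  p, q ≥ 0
Each vertex is the intersection of two constraint boundaries that also satisfies all remaining constraints:
  p = 0 and q = 0 → (0, 0)
  p = 13 and q = 0 → (13, 0)
  p = 13 and 3p + 4q = 41 → (13, 0.5)
  q = 10 and 3p + 4q = 41 → (0.3333, 10)
  q = 10 and p = 0 → (0, 10)

Vertices: (0, 0), (13, 0), (13, 0.5), (0.3333, 10), (0, 10)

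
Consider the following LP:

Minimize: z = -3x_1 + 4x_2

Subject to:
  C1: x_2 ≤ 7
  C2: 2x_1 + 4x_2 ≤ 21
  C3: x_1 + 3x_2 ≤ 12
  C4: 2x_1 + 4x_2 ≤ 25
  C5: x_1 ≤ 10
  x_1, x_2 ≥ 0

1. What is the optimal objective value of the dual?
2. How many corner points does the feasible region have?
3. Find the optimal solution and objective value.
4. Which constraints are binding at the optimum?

1. -30 (by strong duality, equal to the primal optimum)
2. 5
3. x_1 = 10, x_2 = 0, z = -30
4. C5, x_2 ≥ 0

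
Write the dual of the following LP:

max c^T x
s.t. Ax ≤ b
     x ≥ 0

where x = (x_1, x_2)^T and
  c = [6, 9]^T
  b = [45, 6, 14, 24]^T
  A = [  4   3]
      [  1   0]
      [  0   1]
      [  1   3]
Minimize: z = 45y1 + 6y2 + 14y3 + 24y4

Subject to:
  C1: -4y1 - y2 - y4 ≤ -6
  C2: -3y1 - y3 - 3y4 ≤ -9
  y1, y2, y3, y4 ≥ 0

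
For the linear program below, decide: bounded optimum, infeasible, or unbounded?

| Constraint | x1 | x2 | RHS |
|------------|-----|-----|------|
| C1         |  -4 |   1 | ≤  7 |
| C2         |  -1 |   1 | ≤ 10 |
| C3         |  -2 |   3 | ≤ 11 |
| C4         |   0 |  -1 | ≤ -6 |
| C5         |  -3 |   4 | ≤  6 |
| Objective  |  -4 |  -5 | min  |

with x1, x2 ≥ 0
Feasible point: (6, 6) satisfies every constraint, so the LP is feasible.
Direction d = (1, 0): for each constraint row a, a·d ≤ 0 —
  (-4)(1) + (1)(0) = -4 ≤ 0
  (-1)(1) + (1)(0) = -1 ≤ 0
  (-2)(1) + (3)(0) = -2 ≤ 0
  (0)(1) + (-1)(0) = 0 ≤ 0
  (-3)(1) + (4)(0) = -3 ≤ 0
and d ≥ 0, so (6, 6) + t·d stays feasible for every t ≥ 0. Along this ray z = -4x1 - 5x2 changes by -4 per unit t, so z → −∞.

Unbounded — the objective can decrease without bound over the feasible region.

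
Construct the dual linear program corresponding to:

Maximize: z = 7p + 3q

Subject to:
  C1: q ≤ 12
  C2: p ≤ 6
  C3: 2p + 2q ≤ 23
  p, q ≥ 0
Minimize: z = 12y1 + 6y2 + 23y3

Subject to:
  C1: -y2 - 2y3 ≤ -7
  C2: -y1 - 2y3 ≤ -3
  y1, y2, y3 ≥ 0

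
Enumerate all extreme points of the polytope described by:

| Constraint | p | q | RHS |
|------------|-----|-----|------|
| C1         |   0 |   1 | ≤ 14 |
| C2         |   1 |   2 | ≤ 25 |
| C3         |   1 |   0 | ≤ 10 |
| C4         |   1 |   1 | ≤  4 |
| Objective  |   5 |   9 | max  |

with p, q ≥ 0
Each vertex is the intersection of two constraint boundaries that also satisfies all remaining constraints:
  p = 0 and q = 0 → (0, 0)
  p + q = 4 and q = 0 → (4, 0)
  p + q = 4 and p = 0 → (0, 4)

Vertices: (0, 0), (4, 0), (0, 4)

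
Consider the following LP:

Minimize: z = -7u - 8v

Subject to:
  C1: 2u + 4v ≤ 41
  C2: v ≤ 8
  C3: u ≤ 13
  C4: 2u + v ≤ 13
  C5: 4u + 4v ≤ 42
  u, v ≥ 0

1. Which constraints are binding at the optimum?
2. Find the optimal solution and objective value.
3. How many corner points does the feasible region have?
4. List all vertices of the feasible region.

1. C2, C4, C5
2. u = 2.5, v = 8, z = -81.5
3. 4
4. (0, 0), (6.5, 0), (2.5, 8), (0, 8)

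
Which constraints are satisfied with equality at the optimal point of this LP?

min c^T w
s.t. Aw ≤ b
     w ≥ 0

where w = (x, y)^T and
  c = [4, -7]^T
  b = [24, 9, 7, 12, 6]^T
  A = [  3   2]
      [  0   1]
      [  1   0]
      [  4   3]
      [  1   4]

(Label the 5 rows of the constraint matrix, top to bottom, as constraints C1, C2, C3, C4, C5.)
Optimal: x = 0, y = 1.5
Slack at optimum:
  C1: slack = 21
  C2: slack = 7.5
  C3: slack = 7
  C4: slack = 7.5
  C5: slack = 0 (binding)
  x ≥ 0: x = 0 (binding)
  y ≥ 0: y = 1.5
Binding constraints: C5, x ≥ 0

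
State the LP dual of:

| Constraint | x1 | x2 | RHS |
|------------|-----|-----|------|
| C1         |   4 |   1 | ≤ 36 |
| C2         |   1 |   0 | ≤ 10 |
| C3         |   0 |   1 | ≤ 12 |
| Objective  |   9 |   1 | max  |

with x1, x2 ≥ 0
Minimize: z = 36y1 + 10y2 + 12y3

Subject to:
  C1: -4y1 - y2 ≤ -9
  C2: -y1 - y3 ≤ -1
  y1, y2, y3 ≥ 0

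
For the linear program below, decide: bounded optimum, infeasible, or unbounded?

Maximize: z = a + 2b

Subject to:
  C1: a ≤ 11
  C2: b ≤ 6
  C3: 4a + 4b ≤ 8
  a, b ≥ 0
The point (0, 2) satisfies every constraint, so the LP is feasible; the constraints give a ≤ 11 and b ≤ 6, which with a, b ≥ 0 keep the feasible region inside a bounded box. A feasible, bounded LP attains a finite optimum at a vertex.

Evaluating z = a + 2b at each vertex:
  (0, 0): z = 0
  (2, 0): z = 2
  (0, 2): z = 4

Bounded optimum: z* = 4 at (0, 2).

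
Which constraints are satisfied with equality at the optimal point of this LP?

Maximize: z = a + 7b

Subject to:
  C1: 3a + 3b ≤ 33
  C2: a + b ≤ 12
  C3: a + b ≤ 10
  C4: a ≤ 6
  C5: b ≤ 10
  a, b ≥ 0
Optimal: a = 0, b = 10
Binding: C3, C5, a ≥ 0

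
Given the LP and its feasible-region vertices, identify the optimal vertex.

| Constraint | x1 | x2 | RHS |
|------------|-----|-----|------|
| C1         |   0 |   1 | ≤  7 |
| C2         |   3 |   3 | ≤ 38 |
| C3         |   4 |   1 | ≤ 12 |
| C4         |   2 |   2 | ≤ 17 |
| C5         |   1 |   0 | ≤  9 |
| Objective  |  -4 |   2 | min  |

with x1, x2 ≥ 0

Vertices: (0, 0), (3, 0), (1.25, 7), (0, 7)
Evaluating z = -4x1 + 2x2 at each vertex:
  (0, 0): z = 0
  (3, 0): z = -12
  (1.25, 7): z = 9
  (0, 7): z = 14

The smallest value is z = -12, attained at (3, 0).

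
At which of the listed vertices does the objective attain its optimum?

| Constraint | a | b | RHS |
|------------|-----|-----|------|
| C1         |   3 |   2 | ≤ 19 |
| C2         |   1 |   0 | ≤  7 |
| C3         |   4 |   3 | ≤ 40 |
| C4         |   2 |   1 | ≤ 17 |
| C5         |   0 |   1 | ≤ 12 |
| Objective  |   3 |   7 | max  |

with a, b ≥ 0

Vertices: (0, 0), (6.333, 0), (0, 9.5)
(0, 9.5) with z = 66.5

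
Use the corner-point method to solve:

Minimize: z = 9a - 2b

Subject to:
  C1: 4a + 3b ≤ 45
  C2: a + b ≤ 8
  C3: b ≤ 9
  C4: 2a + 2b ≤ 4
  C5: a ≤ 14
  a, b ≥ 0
Each vertex is the intersection of two constraint boundaries that also satisfies all remaining constraints:
  a = 0 and b = 0 → (0, 0)
  2a + 2b = 4 and b = 0 → (2, 0)
  2a + 2b = 4 and a = 0 → (0, 2)

Evaluating z = 9a - 2b at each vertex:
  (0, 0): z = 0
  (2, 0): z = 18
  (0, 2): z = -4

The minimum is at (0, 2) with z = -4.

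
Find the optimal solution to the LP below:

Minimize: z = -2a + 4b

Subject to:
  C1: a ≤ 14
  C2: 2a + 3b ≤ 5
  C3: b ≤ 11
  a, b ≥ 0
Each vertex is the intersection of two constraint boundaries that also satisfies all remaining constraints:
  a = 0 and b = 0 → (0, 0)
  2a + 3b = 5 and b = 0 → (2.5, 0)
  2a + 3b = 5 and a = 0 → (0, 1.667)

Evaluating z = -2a + 4b at each vertex:
  (0, 0): z = 0
  (2.5, 0): z = -5
  (0, 1.667): z = 6.667

The minimum is at (2.5, 0) with z = -5.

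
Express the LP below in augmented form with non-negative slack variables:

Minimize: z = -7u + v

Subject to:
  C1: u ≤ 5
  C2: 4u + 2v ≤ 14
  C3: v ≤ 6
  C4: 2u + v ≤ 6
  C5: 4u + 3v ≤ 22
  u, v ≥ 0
min z = -7u + v

s.t.
  u + s1 = 5
  4u + 2v + s2 = 14
  v + s3 = 6
  2u + v + s4 = 6
  4u + 3v + s5 = 22
  u, v, s1, s2, s3, s4, s5 ≥ 0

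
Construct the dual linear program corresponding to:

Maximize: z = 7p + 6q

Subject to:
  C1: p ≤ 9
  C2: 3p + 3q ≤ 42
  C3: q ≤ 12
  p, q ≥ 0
Minimize: z = 9y1 + 42y2 + 12y3

Subject to:
  C1: -y1 - 3y2 ≤ -7
  C2: -3y2 - y3 ≤ -6
  y1, y2, y3 ≥ 0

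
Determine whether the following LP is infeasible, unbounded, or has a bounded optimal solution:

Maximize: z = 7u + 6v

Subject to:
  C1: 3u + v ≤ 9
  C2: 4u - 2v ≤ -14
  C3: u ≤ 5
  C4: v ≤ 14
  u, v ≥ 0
The point (0, 9) satisfies every constraint, so the LP is feasible; the constraints give u ≤ 5 and v ≤ 14, which with u, v ≥ 0 keep the feasible region inside a bounded box. A feasible, bounded LP attains a finite optimum at a vertex.

Evaluating z = 7u + 6v at each vertex:
  (0, 7): z = 42
  (0.4, 7.8): z = 49.6
  (0, 9): z = 54

Feasible with finite optimum z* = 54 at (0, 9).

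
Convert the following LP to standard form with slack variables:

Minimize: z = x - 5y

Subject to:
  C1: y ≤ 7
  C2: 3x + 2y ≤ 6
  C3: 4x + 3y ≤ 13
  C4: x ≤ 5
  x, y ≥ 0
min z = x - 5y

s.t.
  y + s1 = 7
  3x + 2y + s2 = 6
  4x + 3y + s3 = 13
  x + s4 = 5
  x, y, s1, s2, s3, s4 ≥ 0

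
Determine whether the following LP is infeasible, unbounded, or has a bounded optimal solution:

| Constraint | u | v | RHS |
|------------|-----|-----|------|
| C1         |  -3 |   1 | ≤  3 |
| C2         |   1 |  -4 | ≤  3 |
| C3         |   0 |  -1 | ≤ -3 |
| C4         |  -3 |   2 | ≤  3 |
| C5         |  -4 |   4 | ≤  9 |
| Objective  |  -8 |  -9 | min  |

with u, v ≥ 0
Feasible point: (1, 3) satisfies every constraint, so the LP is feasible.
Direction d = (1, 1): for each constraint row a, a·d ≤ 0 —
  (-3)(1) + (1)(1) = -2 ≤ 0
  (1)(1) + (-4)(1) = -3 ≤ 0
  (0)(1) + (-1)(1) = -1 ≤ 0
  (-3)(1) + (2)(1) = -1 ≤ 0
  (-4)(1) + (4)(1) = 0 ≤ 0
and d ≥ 0, so (1, 3) + t·d stays feasible for every t ≥ 0. Along this ray z = -8u - 9v changes by -17 per unit t, so z → −∞.

Unbounded — the objective can decrease without bound over the feasible region.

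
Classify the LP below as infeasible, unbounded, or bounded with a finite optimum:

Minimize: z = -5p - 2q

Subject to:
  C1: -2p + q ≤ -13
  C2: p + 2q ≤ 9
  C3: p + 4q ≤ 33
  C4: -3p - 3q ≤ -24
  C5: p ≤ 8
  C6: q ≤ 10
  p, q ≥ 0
The point (8, 0.5) satisfies every constraint, so the LP is feasible; the constraints give p ≤ 8 and q ≤ 10, which with p, q ≥ 0 keep the feasible region inside a bounded box. A feasible, bounded LP attains a finite optimum at a vertex.

The LP has an optimal solution: (8, 0.5) with z = -41.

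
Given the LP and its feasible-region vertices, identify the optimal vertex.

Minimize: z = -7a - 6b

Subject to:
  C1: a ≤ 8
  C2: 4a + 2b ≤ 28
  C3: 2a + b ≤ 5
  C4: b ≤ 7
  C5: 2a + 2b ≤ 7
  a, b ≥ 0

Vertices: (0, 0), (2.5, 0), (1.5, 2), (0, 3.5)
(1.5, 2) with z = -22.5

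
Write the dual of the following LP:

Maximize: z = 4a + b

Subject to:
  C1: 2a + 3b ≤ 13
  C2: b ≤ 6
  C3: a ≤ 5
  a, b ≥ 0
Minimize: z = 13y1 + 6y2 + 5y3

Subject to:
  C1: -2y1 - y3 ≤ -4
  C2: -3y1 - y2 ≤ -1
  y1, y2, y3 ≥ 0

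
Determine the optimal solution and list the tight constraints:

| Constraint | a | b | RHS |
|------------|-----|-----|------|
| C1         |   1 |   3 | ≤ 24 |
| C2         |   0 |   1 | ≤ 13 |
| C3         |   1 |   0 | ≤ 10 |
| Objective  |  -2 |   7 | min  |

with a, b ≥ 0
Optimal: a = 10, b = 0
Slack at optimum:
  C1: slack = 14
  C2: slack = 13
  C3: slack = 0 (binding)
  a ≥ 0: a = 10
  b ≥ 0: b = 0 (binding)
Binding constraints: C3, b ≥ 0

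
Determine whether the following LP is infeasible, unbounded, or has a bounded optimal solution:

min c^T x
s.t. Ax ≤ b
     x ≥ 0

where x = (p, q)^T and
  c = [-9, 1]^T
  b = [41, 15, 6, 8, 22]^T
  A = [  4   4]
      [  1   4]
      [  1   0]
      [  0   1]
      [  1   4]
The point (6, 0) satisfies every constraint, so the LP is feasible; the constraints give p ≤ 6 and q ≤ 8, which with p, q ≥ 0 keep the feasible region inside a bounded box. A feasible, bounded LP attains a finite optimum at a vertex.

The LP has an optimal solution: (6, 0) with z = -54.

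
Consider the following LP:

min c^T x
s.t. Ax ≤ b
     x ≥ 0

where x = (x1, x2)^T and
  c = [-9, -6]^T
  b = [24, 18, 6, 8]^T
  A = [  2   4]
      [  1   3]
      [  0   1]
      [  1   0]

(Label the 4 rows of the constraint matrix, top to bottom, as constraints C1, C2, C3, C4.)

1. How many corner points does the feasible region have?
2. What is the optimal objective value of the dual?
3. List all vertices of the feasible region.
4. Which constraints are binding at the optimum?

1. 4
2. -84 (by strong duality, equal to the primal optimum)
3. (0, 0), (8, 0), (8, 2), (0, 6)
4. C1, C4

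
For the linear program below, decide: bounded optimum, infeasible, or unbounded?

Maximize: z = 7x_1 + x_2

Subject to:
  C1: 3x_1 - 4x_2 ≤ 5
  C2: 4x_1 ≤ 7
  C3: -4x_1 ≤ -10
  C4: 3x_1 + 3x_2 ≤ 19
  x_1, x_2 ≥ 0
C2 requires 4x_1 ≤ 7, while C3 (-4x_1 ≤ -10) is equivalent to 4x_1 ≥ 10. Together they would need 10 ≤ 4x_1 ≤ 7, which is impossible since 10 > 7. No point satisfies all constraints.

Infeasible — the constraint set is empty.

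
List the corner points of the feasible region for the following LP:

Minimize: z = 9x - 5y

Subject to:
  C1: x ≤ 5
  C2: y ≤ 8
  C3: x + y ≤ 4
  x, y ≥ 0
Each vertex is the intersection of two constraint boundaries that also satisfies all remaining constraints:
  x = 0 and y = 0 → (0, 0)
  x + y = 4 and y = 0 → (4, 0)
  x + y = 4 and x = 0 → (0, 4)

Vertices: (0, 0), (4, 0), (0, 4)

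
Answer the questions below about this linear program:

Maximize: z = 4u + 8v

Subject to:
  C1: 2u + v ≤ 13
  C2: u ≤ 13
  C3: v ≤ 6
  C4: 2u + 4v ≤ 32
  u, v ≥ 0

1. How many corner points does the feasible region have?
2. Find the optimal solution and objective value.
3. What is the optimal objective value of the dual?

1. 4
2. u = 3.5, v = 6, z = 62
3. 62 (by strong duality, equal to the primal optimum)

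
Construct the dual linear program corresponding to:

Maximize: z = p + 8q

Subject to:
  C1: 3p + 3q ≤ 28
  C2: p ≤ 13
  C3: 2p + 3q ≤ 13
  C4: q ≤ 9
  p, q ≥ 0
Minimize: z = 28y1 + 13y2 + 13y3 + 9y4

Subject to:
  C1: -3y1 - y2 - 2y3 ≤ -1
  C2: -3y1 - 3y3 - y4 ≤ -8
  y1, y2, y3, y4 ≥ 0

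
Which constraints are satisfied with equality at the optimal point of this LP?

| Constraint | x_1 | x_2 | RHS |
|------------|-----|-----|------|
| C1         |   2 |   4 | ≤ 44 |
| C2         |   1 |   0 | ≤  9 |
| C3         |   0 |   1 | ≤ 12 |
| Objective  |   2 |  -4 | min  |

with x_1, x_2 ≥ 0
Optimal: x_1 = 0, x_2 = 11
Binding: C1, x_1 ≥ 0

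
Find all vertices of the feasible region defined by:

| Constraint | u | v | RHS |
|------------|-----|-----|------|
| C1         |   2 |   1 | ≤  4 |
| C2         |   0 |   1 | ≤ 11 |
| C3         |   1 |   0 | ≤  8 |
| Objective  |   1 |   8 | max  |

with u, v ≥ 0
Each vertex is the intersection of two constraint boundaries that also satisfies all remaining constraints:
  u = 0 and v = 0 → (0, 0)
  2u + v = 4 and v = 0 → (2, 0)
  2u + v = 4 and u = 0 → (0, 4)

Vertices: (0, 0), (2, 0), (0, 4)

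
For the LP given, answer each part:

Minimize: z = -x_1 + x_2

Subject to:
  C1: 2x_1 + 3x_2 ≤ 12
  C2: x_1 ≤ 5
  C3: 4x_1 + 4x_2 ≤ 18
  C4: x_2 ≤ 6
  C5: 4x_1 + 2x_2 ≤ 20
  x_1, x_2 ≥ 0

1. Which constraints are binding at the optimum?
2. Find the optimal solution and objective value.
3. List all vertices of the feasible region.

1. C3, x_2 ≥ 0
2. x_1 = 4.5, x_2 = 0, z = -4.5
3. (0, 0), (4.5, 0), (1.5, 3), (0, 4)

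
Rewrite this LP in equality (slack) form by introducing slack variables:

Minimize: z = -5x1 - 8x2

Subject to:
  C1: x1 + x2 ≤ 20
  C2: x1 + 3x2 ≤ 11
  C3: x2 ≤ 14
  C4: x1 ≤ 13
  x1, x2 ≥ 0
min z = -5x1 - 8x2

s.t.
  x1 + x2 + s1 = 20
  x1 + 3x2 + s2 = 11
  x2 + s3 = 14
  x1 + s4 = 13
  x1, x2, s1, s2, s3, s4 ≥ 0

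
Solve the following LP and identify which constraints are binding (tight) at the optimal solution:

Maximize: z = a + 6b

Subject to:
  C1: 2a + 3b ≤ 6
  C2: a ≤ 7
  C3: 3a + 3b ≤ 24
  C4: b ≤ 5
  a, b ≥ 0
Optimal: a = 0, b = 2
Binding: C1, a ≥ 0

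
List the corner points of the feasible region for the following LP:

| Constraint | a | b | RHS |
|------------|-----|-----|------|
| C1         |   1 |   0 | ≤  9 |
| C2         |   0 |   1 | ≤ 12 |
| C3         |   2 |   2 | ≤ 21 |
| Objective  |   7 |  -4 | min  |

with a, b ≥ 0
Each vertex is the intersection of two constraint boundaries that also satisfies all remaining constraints:
  a = 0 and b = 0 → (0, 0)
  a = 9 and b = 0 → (9, 0)
  a = 9 and 2a + 2b = 21 → (9, 1.5)
  2a + 2b = 21 and a = 0 → (0, 10.5)

Vertices: (0, 0), (9, 0), (9, 1.5), (0, 10.5)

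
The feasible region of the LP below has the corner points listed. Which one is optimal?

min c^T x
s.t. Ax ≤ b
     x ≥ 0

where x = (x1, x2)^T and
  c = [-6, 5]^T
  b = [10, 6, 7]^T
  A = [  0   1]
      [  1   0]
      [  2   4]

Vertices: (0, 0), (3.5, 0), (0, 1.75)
(3.5, 0) with z = -21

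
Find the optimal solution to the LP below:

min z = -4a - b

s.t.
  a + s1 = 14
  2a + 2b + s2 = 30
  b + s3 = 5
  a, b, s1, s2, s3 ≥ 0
Each vertex is the intersection of two constraint boundaries that also satisfies all remaining constraints:
  a = 0 and b = 0 → (0, 0)
  a = 14 and b = 0 → (14, 0)
  a = 14 and 2a + 2b = 30 → (14, 1)
  2a + 2b = 30 and b = 5 → (10, 5)
  b = 5 and a = 0 → (0, 5)

Evaluating z = -4a - b at each vertex:
  (0, 0): z = 0
  (14, 0): z = -56
  (14, 1): z = -57
  (10, 5): z = -45
  (0, 5): z = -5

The minimum is at (14, 1) with z = -57.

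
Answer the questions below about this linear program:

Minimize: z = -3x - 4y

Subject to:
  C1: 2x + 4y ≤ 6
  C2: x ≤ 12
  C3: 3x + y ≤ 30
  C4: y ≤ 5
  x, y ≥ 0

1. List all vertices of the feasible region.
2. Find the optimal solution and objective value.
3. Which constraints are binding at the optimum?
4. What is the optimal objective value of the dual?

1. (0, 0), (3, 0), (0, 1.5)
2. x = 3, y = 0, z = -9
3. C1, y ≥ 0
4. -9 (by strong duality, equal to the primal optimum)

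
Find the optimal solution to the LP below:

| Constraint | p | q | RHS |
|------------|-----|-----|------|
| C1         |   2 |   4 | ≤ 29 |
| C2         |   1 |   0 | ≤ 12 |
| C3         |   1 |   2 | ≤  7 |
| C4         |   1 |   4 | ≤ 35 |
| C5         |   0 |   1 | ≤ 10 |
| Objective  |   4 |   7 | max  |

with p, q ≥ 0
p = 7, q = 0, z = 28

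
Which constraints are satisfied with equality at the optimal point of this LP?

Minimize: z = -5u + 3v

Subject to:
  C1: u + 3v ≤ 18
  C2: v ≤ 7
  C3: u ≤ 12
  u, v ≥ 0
Optimal: u = 12, v = 0
Slack at optimum:
  C1: slack = 6
  C2: slack = 7
  C3: slack = 0 (binding)
  u ≥ 0: u = 12
  v ≥ 0: v = 0 (binding)
Binding constraints: C3, v ≥ 0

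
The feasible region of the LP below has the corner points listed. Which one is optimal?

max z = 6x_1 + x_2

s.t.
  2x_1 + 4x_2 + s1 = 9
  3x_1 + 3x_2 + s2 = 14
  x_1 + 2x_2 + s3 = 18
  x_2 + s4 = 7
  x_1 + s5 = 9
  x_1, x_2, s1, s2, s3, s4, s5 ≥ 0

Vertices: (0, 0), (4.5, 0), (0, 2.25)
(4.5, 0) with z = 27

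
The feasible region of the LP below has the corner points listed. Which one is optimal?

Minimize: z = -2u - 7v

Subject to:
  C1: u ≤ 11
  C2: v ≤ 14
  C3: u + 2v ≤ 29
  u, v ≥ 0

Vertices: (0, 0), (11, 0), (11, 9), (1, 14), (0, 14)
(1, 14) with z = -100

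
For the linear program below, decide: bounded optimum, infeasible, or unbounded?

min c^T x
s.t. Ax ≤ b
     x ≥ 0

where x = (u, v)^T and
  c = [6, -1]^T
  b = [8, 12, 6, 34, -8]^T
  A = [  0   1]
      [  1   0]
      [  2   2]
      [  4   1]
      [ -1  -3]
The point (0, 3) satisfies every constraint, so the LP is feasible; the constraints give u ≤ 12 and v ≤ 8, which with u, v ≥ 0 keep the feasible region inside a bounded box. A feasible, bounded LP attains a finite optimum at a vertex.

Evaluating z = 6u - v at each vertex:
  (0, 2.667): z = -2.667
  (0.5, 2.5): z = 0.5
  (0, 3): z = -3

Feasible with finite optimum z* = -3 at (0, 3).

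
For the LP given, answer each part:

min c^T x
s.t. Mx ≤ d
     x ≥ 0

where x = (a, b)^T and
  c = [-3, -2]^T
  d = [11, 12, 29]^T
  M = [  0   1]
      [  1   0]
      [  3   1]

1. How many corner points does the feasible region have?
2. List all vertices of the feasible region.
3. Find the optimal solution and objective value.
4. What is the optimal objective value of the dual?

1. 4
2. (0, 0), (9.667, 0), (6, 11), (0, 11)
3. a = 6, b = 11, z = -40
4. -40 (by strong duality, equal to the primal optimum)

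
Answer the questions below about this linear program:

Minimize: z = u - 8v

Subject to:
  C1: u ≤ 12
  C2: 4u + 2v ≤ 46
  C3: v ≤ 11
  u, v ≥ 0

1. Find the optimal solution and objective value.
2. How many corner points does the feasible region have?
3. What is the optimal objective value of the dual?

1. u = 0, v = 11, z = -88
2. 4
3. -88 (by strong duality, equal to the primal optimum)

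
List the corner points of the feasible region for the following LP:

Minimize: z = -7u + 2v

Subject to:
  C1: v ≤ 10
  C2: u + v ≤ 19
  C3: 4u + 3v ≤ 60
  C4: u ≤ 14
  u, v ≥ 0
Each vertex is the intersection of two constraint boundaries that also satisfies all remaining constraints:
  u = 0 and v = 0 → (0, 0)
  u = 14 and v = 0 → (14, 0)
  4u + 3v = 60 and u = 14 → (14, 1.333)
  v = 10 and 4u + 3v = 60 → (7.5, 10)
  v = 10 and u = 0 → (0, 10)

Vertices: (0, 0), (14, 0), (14, 1.333), (7.5, 10), (0, 10)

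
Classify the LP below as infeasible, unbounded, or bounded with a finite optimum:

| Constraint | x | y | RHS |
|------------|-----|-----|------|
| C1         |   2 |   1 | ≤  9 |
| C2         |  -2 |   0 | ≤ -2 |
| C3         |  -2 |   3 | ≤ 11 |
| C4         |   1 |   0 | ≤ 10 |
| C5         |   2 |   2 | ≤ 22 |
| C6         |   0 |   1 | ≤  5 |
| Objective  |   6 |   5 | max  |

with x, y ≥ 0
The point (2, 5) satisfies every constraint, so the LP is feasible; the constraints give x ≤ 10 and y ≤ 5, which with x, y ≥ 0 keep the feasible region inside a bounded box. A feasible, bounded LP attains a finite optimum at a vertex.

Evaluating z = 6x + 5y at each vertex:
  (1, 0): z = 6
  (4.5, 0): z = 27
  (2, 5): z = 37
  (1, 4.333): z = 27.67

The LP has an optimal solution: (2, 5) with z = 37.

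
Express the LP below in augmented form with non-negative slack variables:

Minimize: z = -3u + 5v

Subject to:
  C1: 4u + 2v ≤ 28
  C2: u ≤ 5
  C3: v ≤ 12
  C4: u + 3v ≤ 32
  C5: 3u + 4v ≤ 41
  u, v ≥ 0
min z = -3u + 5v

s.t.
  4u + 2v + s1 = 28
  u + s2 = 5
  v + s3 = 12
  u + 3v + s4 = 32
  3u + 4v + s5 = 41
  u, v, s1, s2, s3, s4, s5 ≥ 0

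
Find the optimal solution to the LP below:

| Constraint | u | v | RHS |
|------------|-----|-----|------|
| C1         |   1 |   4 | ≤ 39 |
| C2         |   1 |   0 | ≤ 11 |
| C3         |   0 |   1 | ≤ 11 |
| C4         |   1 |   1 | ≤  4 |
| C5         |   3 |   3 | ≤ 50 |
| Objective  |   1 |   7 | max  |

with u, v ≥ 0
Each vertex is the intersection of two constraint boundaries that also satisfies all remaining constraints:
  u = 0 and v = 0 → (0, 0)
  u + v = 4 and v = 0 → (4, 0)
  u + v = 4 and u = 0 → (0, 4)

Evaluating z = u + 7v at each vertex:
  (0, 0): z = 0
  (4, 0): z = 4
  (0, 4): z = 28

The maximum is at (0, 4) with z = 28.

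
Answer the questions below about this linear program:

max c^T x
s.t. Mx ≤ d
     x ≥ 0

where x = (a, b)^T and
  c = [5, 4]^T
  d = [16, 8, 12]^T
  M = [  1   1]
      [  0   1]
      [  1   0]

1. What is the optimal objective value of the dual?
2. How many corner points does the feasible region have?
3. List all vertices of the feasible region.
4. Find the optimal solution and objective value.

1. 76 (by strong duality, equal to the primal optimum)
2. 5
3. (0, 0), (12, 0), (12, 4), (8, 8), (0, 8)
4. a = 12, b = 4, z = 76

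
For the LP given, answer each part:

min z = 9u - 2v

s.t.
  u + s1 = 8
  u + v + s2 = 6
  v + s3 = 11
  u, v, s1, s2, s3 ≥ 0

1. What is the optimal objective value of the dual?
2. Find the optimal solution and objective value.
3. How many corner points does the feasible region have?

1. -12 (by strong duality, equal to the primal optimum)
2. u = 0, v = 6, z = -12
3. 3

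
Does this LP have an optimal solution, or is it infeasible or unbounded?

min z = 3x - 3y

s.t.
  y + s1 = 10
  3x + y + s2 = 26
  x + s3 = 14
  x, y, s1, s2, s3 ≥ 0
The point (0, 10) satisfies every constraint, so the LP is feasible; the constraints give x ≤ 14 and y ≤ 10, which with x, y ≥ 0 keep the feasible region inside a bounded box. A feasible, bounded LP attains a finite optimum at a vertex.

Evaluating z = 3x - 3y at each vertex:
  (0, 0): z = 0
  (8.667, 0): z = 26
  (5.333, 10): z = -14
  (0, 10): z = -30

Feasible with finite optimum z* = -30 at (0, 10).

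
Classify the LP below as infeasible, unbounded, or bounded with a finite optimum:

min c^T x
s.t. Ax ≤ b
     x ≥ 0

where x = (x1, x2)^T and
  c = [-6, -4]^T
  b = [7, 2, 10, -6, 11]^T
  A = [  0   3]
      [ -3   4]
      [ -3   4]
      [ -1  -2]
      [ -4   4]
Feasible point: (2, 2) satisfies every constraint, so the LP is feasible.
Direction d = (1, 0): for each constraint row a, a·d ≤ 0 —
  (0)(1) + (3)(0) = 0 ≤ 0
  (-3)(1) + (4)(0) = -3 ≤ 0
  (-3)(1) + (4)(0) = -3 ≤ 0
  (-1)(1) + (-2)(0) = -1 ≤ 0
  (-4)(1) + (4)(0) = -4 ≤ 0
and d ≥ 0, so (2, 2) + t·d stays feasible for every t ≥ 0. Along this ray z = -6x1 - 4x2 changes by -6 per unit t, so z → −∞.

The LP is unbounded; z can be made arbitrarily small.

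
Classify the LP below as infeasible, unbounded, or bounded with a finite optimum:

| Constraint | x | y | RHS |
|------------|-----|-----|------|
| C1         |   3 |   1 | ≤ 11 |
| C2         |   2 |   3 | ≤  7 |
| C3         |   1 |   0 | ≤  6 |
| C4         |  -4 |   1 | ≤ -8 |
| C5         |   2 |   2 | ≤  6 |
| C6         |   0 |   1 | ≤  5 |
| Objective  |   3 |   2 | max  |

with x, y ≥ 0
The point (3, 0) satisfies every constraint, so the LP is feasible; the constraints give x ≤ 6 and y ≤ 5, which with x, y ≥ 0 keep the feasible region inside a bounded box. A feasible, bounded LP attains a finite optimum at a vertex.

Evaluating z = 3x + 2y at each vertex:
  (2, 0): z = 6
  (3, 0): z = 9
  (2.2, 0.8): z = 8.2

Feasible with finite optimum z* = 9 at (3, 0).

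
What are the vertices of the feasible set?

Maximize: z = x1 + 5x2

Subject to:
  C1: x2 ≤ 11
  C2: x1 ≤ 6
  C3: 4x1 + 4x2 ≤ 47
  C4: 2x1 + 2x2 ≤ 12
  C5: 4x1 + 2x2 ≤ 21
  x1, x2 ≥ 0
Each vertex is the intersection of two constraint boundaries that also satisfies all remaining constraints:
  x1 = 0 and x2 = 0 → (0, 0)
  4x1 + 2x2 = 21 and x2 = 0 → (5.25, 0)
  2x1 + 2x2 = 12 and 4x1 + 2x2 = 21 → (4.5, 1.5)
  2x1 + 2x2 = 12 and x1 = 0 → (0, 6)

Vertices: (0, 0), (5.25, 0), (4.5, 1.5), (0, 6)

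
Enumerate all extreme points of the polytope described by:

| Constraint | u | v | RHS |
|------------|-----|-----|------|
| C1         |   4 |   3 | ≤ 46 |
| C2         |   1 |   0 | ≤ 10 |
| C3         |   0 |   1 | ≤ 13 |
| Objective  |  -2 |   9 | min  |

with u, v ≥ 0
Each vertex is the intersection of two constraint boundaries that also satisfies all remaining constraints:
  u = 0 and v = 0 → (0, 0)
  u = 10 and v = 0 → (10, 0)
  4u + 3v = 46 and u = 10 → (10, 2)
  4u + 3v = 46 and v = 13 → (1.75, 13)
  v = 13 and u = 0 → (0, 13)

Vertices: (0, 0), (10, 0), (10, 2), (1.75, 13), (0, 13)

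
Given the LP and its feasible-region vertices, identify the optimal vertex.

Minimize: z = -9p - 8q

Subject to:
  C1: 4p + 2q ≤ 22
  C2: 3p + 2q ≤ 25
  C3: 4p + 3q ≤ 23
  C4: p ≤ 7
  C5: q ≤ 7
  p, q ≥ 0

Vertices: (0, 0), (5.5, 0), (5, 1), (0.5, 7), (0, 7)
(0.5, 7) with z = -60.5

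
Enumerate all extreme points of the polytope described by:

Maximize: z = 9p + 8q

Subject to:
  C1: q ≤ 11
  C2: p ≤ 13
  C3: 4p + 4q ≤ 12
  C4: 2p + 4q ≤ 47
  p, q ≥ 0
Each vertex is the intersection of two constraint boundaries that also satisfies all remaining constraints:
  p = 0 and q = 0 → (0, 0)
  4p + 4q = 12 and q = 0 → (3, 0)
  4p + 4q = 12 and p = 0 → (0, 3)

Vertices: (0, 0), (3, 0), (0, 3)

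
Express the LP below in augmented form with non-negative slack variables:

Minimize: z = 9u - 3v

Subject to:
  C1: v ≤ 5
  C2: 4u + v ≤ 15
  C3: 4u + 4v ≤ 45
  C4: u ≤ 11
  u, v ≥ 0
min z = 9u - 3v

s.t.
  v + s1 = 5
  4u + v + s2 = 15
  4u + 4v + s3 = 45
  u + s4 = 11
  u, v, s1, s2, s3, s4 ≥ 0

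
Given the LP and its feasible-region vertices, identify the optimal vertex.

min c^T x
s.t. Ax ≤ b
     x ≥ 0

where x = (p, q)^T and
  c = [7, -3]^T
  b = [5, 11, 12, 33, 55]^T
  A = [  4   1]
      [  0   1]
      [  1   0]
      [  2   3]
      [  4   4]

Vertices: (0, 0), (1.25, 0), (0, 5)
Evaluating z = 7p - 3q at each vertex:
  (0, 0): z = 0
  (1.25, 0): z = 8.75
  (0, 5): z = -15

The smallest value is z = -15, attained at (0, 5).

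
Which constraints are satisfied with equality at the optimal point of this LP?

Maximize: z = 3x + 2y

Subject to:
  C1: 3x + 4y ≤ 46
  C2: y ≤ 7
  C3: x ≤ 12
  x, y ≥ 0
Optimal: x = 12, y = 2.5
Slack at optimum:
  C1: slack = 0 (binding)
  C2: slack = 4.5
  C3: slack = 0 (binding)
  x ≥ 0: x = 12
  y ≥ 0: y = 2.5
Binding constraints: C1, C3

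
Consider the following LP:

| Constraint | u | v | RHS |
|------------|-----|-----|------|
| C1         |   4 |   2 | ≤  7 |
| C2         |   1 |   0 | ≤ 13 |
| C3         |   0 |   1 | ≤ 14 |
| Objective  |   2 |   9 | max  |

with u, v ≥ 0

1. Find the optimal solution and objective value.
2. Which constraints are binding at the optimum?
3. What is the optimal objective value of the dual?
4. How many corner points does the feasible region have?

1. u = 0, v = 3.5, z = 31.5
2. C1, u ≥ 0
3. 31.5 (by strong duality, equal to the primal optimum)
4. 3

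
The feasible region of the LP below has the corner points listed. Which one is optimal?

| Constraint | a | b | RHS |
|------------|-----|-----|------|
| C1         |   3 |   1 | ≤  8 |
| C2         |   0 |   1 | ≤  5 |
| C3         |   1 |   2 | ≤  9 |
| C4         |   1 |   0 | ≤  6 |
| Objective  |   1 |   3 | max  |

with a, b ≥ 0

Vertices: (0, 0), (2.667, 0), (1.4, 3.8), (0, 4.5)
(0, 4.5) with z = 13.5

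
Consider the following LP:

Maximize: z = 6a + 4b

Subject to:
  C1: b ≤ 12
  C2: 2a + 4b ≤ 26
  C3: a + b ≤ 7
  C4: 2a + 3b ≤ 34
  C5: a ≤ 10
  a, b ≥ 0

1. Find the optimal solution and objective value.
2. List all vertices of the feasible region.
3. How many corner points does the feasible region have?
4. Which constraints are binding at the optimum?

1. a = 7, b = 0, z = 42
2. (0, 0), (7, 0), (1, 6), (0, 6.5)
3. 4
4. C3, b ≥ 0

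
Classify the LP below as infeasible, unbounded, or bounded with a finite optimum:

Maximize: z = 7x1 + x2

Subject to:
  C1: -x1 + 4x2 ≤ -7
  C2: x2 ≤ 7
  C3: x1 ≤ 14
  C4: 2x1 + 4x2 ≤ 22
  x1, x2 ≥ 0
The point (11, 0) satisfies every constraint, so the LP is feasible; the constraints give x1 ≤ 14 and x2 ≤ 7, which with x1, x2 ≥ 0 keep the feasible region inside a bounded box. A feasible, bounded LP attains a finite optimum at a vertex.

Evaluating z = 7x1 + x2 at each vertex:
  (7, 0): z = 49
  (11, 0): z = 77
  (9.667, 0.6667): z = 68.33

Feasible with finite optimum z* = 77 at (11, 0).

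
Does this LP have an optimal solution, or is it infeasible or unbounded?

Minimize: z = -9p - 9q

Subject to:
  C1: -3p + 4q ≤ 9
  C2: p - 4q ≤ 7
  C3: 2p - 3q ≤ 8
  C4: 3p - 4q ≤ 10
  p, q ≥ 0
Feasible point: (0, 0) satisfies every constraint, so the LP is feasible.
Direction d = (4, 3): for each constraint row a, a·d ≤ 0 —
  (-3)(4) + (4)(3) = 0 ≤ 0
  (1)(4) + (-4)(3) = -8 ≤ 0
  (2)(4) + (-3)(3) = -1 ≤ 0
  (3)(4) + (-4)(3) = 0 ≤ 0
and d ≥ 0, so (0, 0) + t·d stays feasible for every t ≥ 0. Along this ray z = -9p - 9q changes by -63 per unit t, so z → −∞.

The LP is unbounded; z can be made arbitrarily small.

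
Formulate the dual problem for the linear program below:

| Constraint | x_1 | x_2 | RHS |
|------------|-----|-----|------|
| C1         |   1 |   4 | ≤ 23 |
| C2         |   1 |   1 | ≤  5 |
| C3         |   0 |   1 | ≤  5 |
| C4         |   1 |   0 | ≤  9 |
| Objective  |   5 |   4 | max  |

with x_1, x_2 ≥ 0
Minimize: z = 23y1 + 5y2 + 5y3 + 9y4

Subject to:
  C1: -y1 - y2 - y4 ≤ -5
  C2: -4y1 - y2 - y3 ≤ -4
  y1, y2, y3, y4 ≥ 0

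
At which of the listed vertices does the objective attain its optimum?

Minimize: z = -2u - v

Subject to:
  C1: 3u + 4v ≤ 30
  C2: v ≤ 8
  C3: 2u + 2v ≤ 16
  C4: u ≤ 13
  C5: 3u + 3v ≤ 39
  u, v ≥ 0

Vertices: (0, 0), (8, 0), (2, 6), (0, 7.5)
Evaluating z = -2u - v at each vertex:
  (0, 0): z = 0
  (8, 0): z = -16
  (2, 6): z = -10
  (0, 7.5): z = -7.5

The smallest value is z = -16, attained at (8, 0).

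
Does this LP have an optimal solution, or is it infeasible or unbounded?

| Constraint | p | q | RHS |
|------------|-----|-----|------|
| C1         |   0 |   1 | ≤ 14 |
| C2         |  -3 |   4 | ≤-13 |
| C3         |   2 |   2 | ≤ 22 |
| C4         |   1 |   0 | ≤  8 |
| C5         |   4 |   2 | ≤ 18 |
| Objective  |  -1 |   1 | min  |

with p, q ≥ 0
The point (4.5, 0) satisfies every constraint, so the LP is feasible; the constraints give p ≤ 8 and q ≤ 14, which with p, q ≥ 0 keep the feasible region inside a bounded box. A feasible, bounded LP attains a finite optimum at a vertex.

Evaluating z = -p + q at each vertex:
  (4.333, 0): z = -4.333
  (4.5, 0): z = -4.5
  (4.455, 0.09091): z = -4.364

Feasible with finite optimum z* = -4.5 at (4.5, 0).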